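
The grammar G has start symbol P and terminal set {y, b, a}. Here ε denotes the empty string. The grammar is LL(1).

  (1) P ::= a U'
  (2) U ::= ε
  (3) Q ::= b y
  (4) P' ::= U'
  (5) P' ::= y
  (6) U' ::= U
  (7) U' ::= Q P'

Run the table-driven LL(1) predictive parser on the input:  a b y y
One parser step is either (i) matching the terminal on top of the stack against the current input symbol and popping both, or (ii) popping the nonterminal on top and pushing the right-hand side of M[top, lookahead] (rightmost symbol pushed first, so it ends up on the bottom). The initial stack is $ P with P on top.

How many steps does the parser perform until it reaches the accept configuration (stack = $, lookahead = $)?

     Stack     Input      Action
  1  $ P       a b y y $  expand P ::= a U'
  2  $ U' a    a b y y $  match a
  3  $ U'      b y y $    expand U' ::= Q P'
  4  $ P' Q    b y y $    expand Q ::= b y
  5  $ P' y b  b y y $    match b
  6  $ P' y    y y $      match y
  7  $ P'      y $        expand P' ::= y
  8  $ y       y $        match y
Accept reached after 8 steps.

8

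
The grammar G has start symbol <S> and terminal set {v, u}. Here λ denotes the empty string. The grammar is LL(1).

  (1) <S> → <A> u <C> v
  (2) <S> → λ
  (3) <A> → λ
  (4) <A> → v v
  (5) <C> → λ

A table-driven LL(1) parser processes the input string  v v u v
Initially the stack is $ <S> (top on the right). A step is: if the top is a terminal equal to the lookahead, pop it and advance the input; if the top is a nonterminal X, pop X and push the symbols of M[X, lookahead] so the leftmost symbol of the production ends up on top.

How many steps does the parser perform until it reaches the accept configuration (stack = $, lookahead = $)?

7

step 1: stack=$ <S>  input=v v u v $  — expand <S> → <A> u <C> v
step 2: stack=$ v <C> u <A>  input=v v u v $  — expand <A> → v v
step 3: stack=$ v <C> u v v  input=v v u v $  — match v
step 4: stack=$ v <C> u v  input=v u v $  — match v
step 5: stack=$ v <C> u  input=u v $  — match u
step 6: stack=$ v <C>  input=v $  — expand <C> → λ
step 7: stack=$ v  input=v $  — match v
Accept reached after 7 steps.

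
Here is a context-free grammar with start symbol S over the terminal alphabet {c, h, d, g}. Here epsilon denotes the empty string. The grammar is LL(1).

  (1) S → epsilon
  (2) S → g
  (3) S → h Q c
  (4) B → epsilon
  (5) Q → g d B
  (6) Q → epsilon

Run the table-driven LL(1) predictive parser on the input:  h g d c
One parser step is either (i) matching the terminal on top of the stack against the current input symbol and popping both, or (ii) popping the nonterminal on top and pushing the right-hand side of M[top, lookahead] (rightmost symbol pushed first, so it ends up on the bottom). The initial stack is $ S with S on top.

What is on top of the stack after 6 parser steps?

c

     Stack      Input      Action
  1  $ S        h g d c $  expand S → h Q c
  2  $ c Q h    h g d c $  match h
  3  $ c Q      g d c $    expand Q → g d B
  4  $ c B d g  g d c $    match g
  5  $ c B d    d c $      match d
  6  $ c B      c $        expand B → epsilon
Stack after step 6: $ c (top = c).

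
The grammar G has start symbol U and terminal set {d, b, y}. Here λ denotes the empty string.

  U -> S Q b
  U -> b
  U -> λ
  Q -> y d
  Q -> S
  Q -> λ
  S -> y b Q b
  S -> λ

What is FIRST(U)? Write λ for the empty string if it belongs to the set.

FIRST(S): from S->y b Q b we get {y}; from S->λ we get {λ}. So FIRST(S) = {λ, y}.
FIRST(Q): from Q->y d we get {y}; from Q->S we get {λ, y}; from Q->λ we get {λ}. So FIRST(Q) = {λ, y}.
FIRST(U): from U->S Q b we get {b, y}; from U->b we get {b}; from U->λ we get {λ}. So FIRST(U) = {λ, b, y}.

{λ, b, y}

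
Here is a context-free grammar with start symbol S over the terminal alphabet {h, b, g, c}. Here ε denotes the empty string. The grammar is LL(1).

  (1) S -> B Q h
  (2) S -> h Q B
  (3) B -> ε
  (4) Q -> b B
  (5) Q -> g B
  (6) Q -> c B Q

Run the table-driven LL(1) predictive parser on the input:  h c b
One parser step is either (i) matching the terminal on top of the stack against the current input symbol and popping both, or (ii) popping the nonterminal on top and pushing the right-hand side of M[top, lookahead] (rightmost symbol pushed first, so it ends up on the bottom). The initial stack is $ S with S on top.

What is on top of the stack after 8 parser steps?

     Stack      Input    Action
  1  $ S        h c b $  expand S -> h Q B
  2  $ B Q h    h c b $  match h
  3  $ B Q      c b $    expand Q -> c B Q
  4  $ B Q B c  c b $    match c
  5  $ B Q B    b $      expand B -> ε
  6  $ B Q      b $      expand Q -> b B
  7  $ B B b    b $      match b
  8  $ B B      $        expand B -> ε
Stack after step 8: $ B (top = B).

B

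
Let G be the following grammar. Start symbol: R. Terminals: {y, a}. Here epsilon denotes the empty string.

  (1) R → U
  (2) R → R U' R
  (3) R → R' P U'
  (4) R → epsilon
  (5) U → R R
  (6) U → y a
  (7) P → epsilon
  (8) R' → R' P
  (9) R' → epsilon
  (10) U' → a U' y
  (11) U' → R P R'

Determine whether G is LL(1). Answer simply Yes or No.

FIRST(R) = {epsilon, a, y}
FIRST(U) = {epsilon, a, y}
FIRST(P) = {epsilon}
FIRST(R') = {epsilon}
FIRST(U') = {epsilon, a, y}
FOLLOW(R) = {$, a, y}
FOLLOW(U) = {$, a, y}
FOLLOW(P) = {$, a, y}
FOLLOW(R') = {$, a, y}
FOLLOW(U') = {$, a, y}
Cell M[R, $] receives both R → U and R → R U' R and R → R' P U' and R → epsilon — the grammar is not LL(1).

No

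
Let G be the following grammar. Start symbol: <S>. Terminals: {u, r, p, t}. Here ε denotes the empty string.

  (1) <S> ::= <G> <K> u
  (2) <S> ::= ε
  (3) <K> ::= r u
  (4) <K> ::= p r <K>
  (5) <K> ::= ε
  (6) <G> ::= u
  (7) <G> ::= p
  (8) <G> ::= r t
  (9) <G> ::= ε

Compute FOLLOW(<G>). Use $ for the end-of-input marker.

FIRST(<K>) = {ε, p, r}
FIRST(<G>) = {ε, p, r, u}
FIRST(<S>) = {ε, p, r, u}  (via <G> <K> u)
FOLLOW(<S>) includes $ since <S> is the start symbol.
FOLLOW(<S>): <S> appears on no right-hand side. Thus FOLLOW(<S>) = {$}.
FOLLOW(<K>): in <S>::=<G> <K> u, <K> is followed by u with FIRST {u}; in <K>::=p r <K>, the suffix after <K> is empty (adds nothing new). Thus FOLLOW(<K>) = {u}.
FOLLOW(<G>): in <S>::=<G> <K> u, <G> is followed by <K> u with FIRST {p, r, u}. Thus FOLLOW(<G>) = {p, r, u}.

{p, r, u}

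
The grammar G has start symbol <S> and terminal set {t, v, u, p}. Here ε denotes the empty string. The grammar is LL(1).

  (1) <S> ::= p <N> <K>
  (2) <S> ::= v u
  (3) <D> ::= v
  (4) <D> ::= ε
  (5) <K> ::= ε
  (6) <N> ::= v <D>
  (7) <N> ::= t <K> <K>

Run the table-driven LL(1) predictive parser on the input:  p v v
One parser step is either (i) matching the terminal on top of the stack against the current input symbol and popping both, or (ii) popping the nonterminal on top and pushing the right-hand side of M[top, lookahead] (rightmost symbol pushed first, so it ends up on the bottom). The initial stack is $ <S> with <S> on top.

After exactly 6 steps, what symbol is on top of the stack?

<K>

step 1: stack=$ <S>  input=p v v $  — expand <S> ::= p <N> <K>
step 2: stack=$ <K> <N> p  input=p v v $  — match p
step 3: stack=$ <K> <N>  input=v v $  — expand <N> ::= v <D>
step 4: stack=$ <K> <D> v  input=v v $  — match v
step 5: stack=$ <K> <D>  input=v $  — expand <D> ::= v
step 6: stack=$ <K> v  input=v $  — match v
Stack after step 6: $ <K> (top = <K>).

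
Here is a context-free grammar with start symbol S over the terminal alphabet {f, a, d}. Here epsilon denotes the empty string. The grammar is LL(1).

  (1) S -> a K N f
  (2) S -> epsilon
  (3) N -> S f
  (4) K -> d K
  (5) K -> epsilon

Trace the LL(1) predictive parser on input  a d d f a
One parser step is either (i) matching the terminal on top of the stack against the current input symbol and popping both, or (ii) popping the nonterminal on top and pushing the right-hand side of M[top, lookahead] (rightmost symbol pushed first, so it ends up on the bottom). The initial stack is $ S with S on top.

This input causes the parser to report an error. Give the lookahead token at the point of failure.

      Stack      Input        Action
   1  $ S        a d d f a $  expand S -> a K N f
   2  $ f N K a  a d d f a $  match a
   3  $ f N K    d d f a $    expand K -> d K
   4  $ f N K d  d d f a $    match d
   5  $ f N K    d f a $      expand K -> d K
   6  $ f N K d  d f a $      match d
   7  $ f N K    f a $        expand K -> epsilon
   8  $ f N      f a $        expand N -> S f
   9  $ f f S    f a $        expand S -> epsilon
  10  $ f f      f a $        match f
  11  $ f        a $          error: top is terminal f but lookahead is a

a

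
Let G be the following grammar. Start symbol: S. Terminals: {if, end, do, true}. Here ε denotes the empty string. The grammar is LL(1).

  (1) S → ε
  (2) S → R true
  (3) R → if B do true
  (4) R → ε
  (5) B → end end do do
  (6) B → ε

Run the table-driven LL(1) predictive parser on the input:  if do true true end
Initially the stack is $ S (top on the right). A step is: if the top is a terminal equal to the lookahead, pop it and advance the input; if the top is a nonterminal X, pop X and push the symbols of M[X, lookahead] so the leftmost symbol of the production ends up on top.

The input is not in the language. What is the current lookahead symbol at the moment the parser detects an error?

     Stack                Input                  Action
  1  $ S                  if do true true end $  expand S → R true
  2  $ true R             if do true true end $  expand R → if B do true
  3  $ true true do B if  if do true true end $  match if
  4  $ true true do B     do true true end $     expand B → ε
  5  $ true true do       do true true end $     match do
  6  $ true true          true true end $        match true
  7  $ true               true end $             match true
  8  $                    end $                  error: stack empty but input remains

end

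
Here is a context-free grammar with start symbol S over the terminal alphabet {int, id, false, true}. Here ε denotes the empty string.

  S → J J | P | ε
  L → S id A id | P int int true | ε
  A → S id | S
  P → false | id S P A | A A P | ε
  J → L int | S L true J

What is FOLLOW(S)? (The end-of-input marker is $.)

FIRST(S): from S→J J we get {false, id, int, true}; from S→P we get {ε, false, id, int, true}; from S→ε we get {ε}. So FIRST(S) = {ε, false, id, int, true}.
FIRST(A): from A→S id we get {false, id, int, true}; from A→S we get {ε, false, id, int, true}. So FIRST(A) = {ε, false, id, int, true}.
FIRST(P): from P→false we get {false}; from P→id S P A we get {id}; from P→A A P we get {ε, false, id, int, true}; from P→ε we get {ε}. So FIRST(P) = {ε, false, id, int, true}.
FIRST(L): from L→S id A id we get {false, id, int, true}; from L→P int int true we get {false, id, int, true}; from L→ε we get {ε}. So FIRST(L) = {ε, false, id, int, true}.
FIRST(J): from J→L int we get {false, id, int, true}; from J→S L true J we get {false, id, int, true}. So FIRST(J) = {false, id, int, true}.
FOLLOW(S) includes $ since S is the start symbol.
FOLLOW(L): in J→L int, L is followed by int with FIRST {int}; in J→S L true J, L is followed by true J with FIRST {true}. Thus FOLLOW(L) = {int, true}.
FOLLOW(S): in L→S id A id, S is followed by id A id with FIRST {id}; in A→S id, S is followed by id with FIRST {id}; in A→S, the suffix after S is empty, so FOLLOW(S) ⊇ FOLLOW(A) = {$, false, id, int, true}; in P→id S P A, S is followed by P A with FIRST {ε, false, id, int, true}; in P→id S P A, the suffix after S is nullable, so FOLLOW(S) ⊇ FOLLOW(P) = {$, false, id, int, true}; in J→S L true J, S is followed by L true J with FIRST {false, id, int, true}. Thus FOLLOW(S) = {$, false, id, int, true}.
FOLLOW(P): in S→P, the suffix after P is empty, so FOLLOW(P) ⊇ FOLLOW(S) = {$, false, id, int, true}; in L→P int int true, P is followed by int int true with FIRST {int}; in P→id S P A, P is followed by A with FIRST {ε, false, id, int, true}; in P→id S P A, the suffix after P is nullable (adds nothing new); in P→A A P, the suffix after P is empty (adds nothing new). Thus FOLLOW(P) = {$, false, id, int, true}.
FOLLOW(A): in L→S id A id, A is followed by id with FIRST {id}; in P→id S P A, the suffix after A is empty, so FOLLOW(A) ⊇ FOLLOW(P) = {$, false, id, int, true}; in P→A A P (occurrence 1), A is followed by A P with FIRST {ε, false, id, int, true}; in P→A A P (occurrence 1), the suffix after A is nullable, so FOLLOW(A) ⊇ FOLLOW(P) = {$, false, id, int, true}; in P→A A P (occurrence 2), A is followed by P with FIRST {ε, false, id, int, true}; in P→A A P (occurrence 2), the suffix after A is nullable, so FOLLOW(A) ⊇ FOLLOW(P) = {$, false, id, int, true}. Thus FOLLOW(A) = {$, false, id, int, true}.
FOLLOW(J): in S→J J (occurrence 1), J is followed by J with FIRST {false, id, int, true}; in S→J J (occurrence 2), the suffix after J is empty, so FOLLOW(J) ⊇ FOLLOW(S) = {$, false, id, int, true}; in J→S L true J, the suffix after J is empty (adds nothing new). Thus FOLLOW(J) = {$, false, id, int, true}.

{$, false, id, int, true}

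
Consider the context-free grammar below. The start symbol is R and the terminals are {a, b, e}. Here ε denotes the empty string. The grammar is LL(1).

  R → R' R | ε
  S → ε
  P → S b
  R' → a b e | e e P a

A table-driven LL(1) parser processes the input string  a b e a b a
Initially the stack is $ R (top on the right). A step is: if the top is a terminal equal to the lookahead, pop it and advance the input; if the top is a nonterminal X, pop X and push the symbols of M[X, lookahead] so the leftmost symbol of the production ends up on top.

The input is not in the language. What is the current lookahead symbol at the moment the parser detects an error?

a

      Stack      Input          Action
   1  $ R        a b e a b a $  expand R → R' R
   2  $ R R'     a b e a b a $  expand R' → a b e
   3  $ R e b a  a b e a b a $  match a
   4  $ R e b    b e a b a $    match b
   5  $ R e      e a b a $      match e
   6  $ R        a b a $        expand R → R' R
   7  $ R R'     a b a $        expand R' → a b e
   8  $ R e b a  a b a $        match a
   9  $ R e b    b a $          match b
  10  $ R e      a $            error: top is terminal e but lookahead is a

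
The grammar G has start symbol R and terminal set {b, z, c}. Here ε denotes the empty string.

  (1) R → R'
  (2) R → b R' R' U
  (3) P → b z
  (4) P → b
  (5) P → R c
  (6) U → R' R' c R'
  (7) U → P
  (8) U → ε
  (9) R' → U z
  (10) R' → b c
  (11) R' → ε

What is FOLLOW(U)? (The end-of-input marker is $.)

FIRST(R) = {ε, b, c, z}  (via R')
FIRST(P) = {b, c, z}  (via R c)
FIRST(U) = {ε, b, c, z}  (via R' R' c R', P)
FIRST(R') = {ε, b, c, z}  (via U z)
FOLLOW(R) includes $ since R is the start symbol.
FOLLOW(R): in P→R c, R is followed by c with FIRST {c}. Thus FOLLOW(R) = {$, c}.
FOLLOW(U): in R→b R' R' U, the suffix after U is empty, so FOLLOW(U) ⊇ FOLLOW(R) = {$, c}; in R'→U z, U is followed by z with FIRST {z}. Thus FOLLOW(U) = {$, c, z}.
FOLLOW(P): in U→P, the suffix after P is empty, so FOLLOW(P) ⊇ FOLLOW(U) = {$, c, z}. Thus FOLLOW(P) = {$, c, z}.
FOLLOW(R'): in R→R', the suffix after R' is empty, so FOLLOW(R') ⊇ FOLLOW(R) = {$, c}; in R→b R' R' U (occurrence 1), R' is followed by R' U with FIRST {ε, b, c, z}; in R→b R' R' U (occurrence 1), the suffix after R' is nullable, so FOLLOW(R') ⊇ FOLLOW(R) = {$, c}; in R→b R' R' U (occurrence 2), R' is followed by U with FIRST {ε, b, c, z}; in R→b R' R' U (occurrence 2), the suffix after R' is nullable, so FOLLOW(R') ⊇ FOLLOW(R) = {$, c}; in U→R' R' c R' (occurrence 1), R' is followed by R' c R' with FIRST {b, c, z}; in U→R' R' c R' (occurrence 2), R' is followed by c R' with FIRST {c}; in U→R' R' c R' (occurrence 3), the suffix after R' is empty, so FOLLOW(R') ⊇ FOLLOW(U) = {$, c, z}. Thus FOLLOW(R') = {$, b, c, z}.

{$, c, z}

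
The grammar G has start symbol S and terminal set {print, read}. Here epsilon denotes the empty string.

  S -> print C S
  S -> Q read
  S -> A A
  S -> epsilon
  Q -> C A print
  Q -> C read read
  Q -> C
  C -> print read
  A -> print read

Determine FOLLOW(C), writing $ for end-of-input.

{$, print, read}

FIRST(C): from C->print read we get {print}. So FIRST(C) = {print}.
FIRST(A): from A->print read we get {print}. So FIRST(A) = {print}.
FIRST(Q): from Q->C A print we get {print}; from Q->C read read we get {print}; from Q->C we get {print}. So FIRST(Q) = {print}.
FIRST(S): from S->print C S we get {print}; from S->Q read we get {print}; from S->A A we get {print}; from S->epsilon we get {epsilon}. So FIRST(S) = {epsilon, print}.
FOLLOW(S) includes $ since S is the start symbol.
FOLLOW(S): in S->print C S, the suffix after S is empty (adds nothing new). Thus FOLLOW(S) = {$}.
FOLLOW(Q): in S->Q read, Q is followed by read with FIRST {read}. Thus FOLLOW(Q) = {read}.
FOLLOW(C): in S->print C S, C is followed by S with FIRST {epsilon, print}; in S->print C S, the suffix after C is nullable, so FOLLOW(C) ⊇ FOLLOW(S) = {$}; in Q->C A print, C is followed by A print with FIRST {print}; in Q->C read read, C is followed by read read with FIRST {read}; in Q->C, the suffix after C is empty, so FOLLOW(C) ⊇ FOLLOW(Q) = {read}. Thus FOLLOW(C) = {$, print, read}.
FOLLOW(A): in S->A A (occurrence 1), A is followed by A with FIRST {print}; in S->A A (occurrence 2), the suffix after A is empty, so FOLLOW(A) ⊇ FOLLOW(S) = {$}; in Q->C A print, A is followed by print with FIRST {print}. Thus FOLLOW(A) = {$, print}.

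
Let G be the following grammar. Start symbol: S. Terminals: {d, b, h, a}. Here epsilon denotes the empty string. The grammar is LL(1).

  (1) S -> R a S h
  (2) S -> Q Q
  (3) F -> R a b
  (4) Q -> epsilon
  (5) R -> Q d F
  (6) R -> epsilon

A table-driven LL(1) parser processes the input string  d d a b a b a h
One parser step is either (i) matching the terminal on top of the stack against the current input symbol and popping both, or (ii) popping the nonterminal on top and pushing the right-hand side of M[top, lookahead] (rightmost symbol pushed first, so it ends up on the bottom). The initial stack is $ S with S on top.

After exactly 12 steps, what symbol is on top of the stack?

      Stack              Input              Action
   1  $ S                d d a b a b a h $  expand S -> R a S h
   2  $ h S a R          d d a b a b a h $  expand R -> Q d F
   3  $ h S a F d Q      d d a b a b a h $  expand Q -> epsilon
   4  $ h S a F d        d d a b a b a h $  match d
   5  $ h S a F          d a b a b a h $    expand F -> R a b
   6  $ h S a b a R      d a b a b a h $    expand R -> Q d F
   7  $ h S a b a F d Q  d a b a b a h $    expand Q -> epsilon
   8  $ h S a b a F d    d a b a b a h $    match d
   9  $ h S a b a F      a b a b a h $      expand F -> R a b
  10  $ h S a b a b a R  a b a b a h $      expand R -> epsilon
  11  $ h S a b a b a    a b a b a h $      match a
  12  $ h S a b a b      b a b a h $        match b
Stack after step 12: $ h S a b a (top = a).

a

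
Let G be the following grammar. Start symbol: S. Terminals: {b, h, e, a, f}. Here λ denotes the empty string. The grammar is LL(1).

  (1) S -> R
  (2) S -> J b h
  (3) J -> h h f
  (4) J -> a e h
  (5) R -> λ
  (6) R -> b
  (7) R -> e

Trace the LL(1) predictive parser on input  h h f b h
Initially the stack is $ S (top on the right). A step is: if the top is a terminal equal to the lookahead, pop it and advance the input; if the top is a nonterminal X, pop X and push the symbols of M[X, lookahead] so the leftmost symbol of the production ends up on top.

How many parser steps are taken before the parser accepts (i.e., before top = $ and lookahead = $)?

7

step 1: stack=$ S  input=h h f b h $  — expand S -> J b h
step 2: stack=$ h b J  input=h h f b h $  — expand J -> h h f
step 3: stack=$ h b f h h  input=h h f b h $  — match h
step 4: stack=$ h b f h  input=h f b h $  — match h
step 5: stack=$ h b f  input=f b h $  — match f
step 6: stack=$ h b  input=b h $  — match b
step 7: stack=$ h  input=h $  — match h
Accept reached after 7 steps.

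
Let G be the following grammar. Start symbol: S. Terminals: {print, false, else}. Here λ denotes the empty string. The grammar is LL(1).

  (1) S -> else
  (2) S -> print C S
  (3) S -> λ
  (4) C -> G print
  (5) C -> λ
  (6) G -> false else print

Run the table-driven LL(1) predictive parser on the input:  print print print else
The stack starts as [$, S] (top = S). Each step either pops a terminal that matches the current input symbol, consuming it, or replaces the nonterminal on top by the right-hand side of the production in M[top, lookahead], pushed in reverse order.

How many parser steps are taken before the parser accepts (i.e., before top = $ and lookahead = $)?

      Stack        Input                     Action
   1  $ S          print print print else $  expand S -> print C S
   2  $ S C print  print print print else $  match print
   3  $ S C        print print else $        expand C -> λ
   4  $ S          print print else $        expand S -> print C S
   5  $ S C print  print print else $        match print
   6  $ S C        print else $              expand C -> λ
   7  $ S          print else $              expand S -> print C S
   8  $ S C print  print else $              match print
   9  $ S C        else $                    expand C -> λ
  10  $ S          else $                    expand S -> else
  11  $ else       else $                    match else
Accept reached after 11 steps.

11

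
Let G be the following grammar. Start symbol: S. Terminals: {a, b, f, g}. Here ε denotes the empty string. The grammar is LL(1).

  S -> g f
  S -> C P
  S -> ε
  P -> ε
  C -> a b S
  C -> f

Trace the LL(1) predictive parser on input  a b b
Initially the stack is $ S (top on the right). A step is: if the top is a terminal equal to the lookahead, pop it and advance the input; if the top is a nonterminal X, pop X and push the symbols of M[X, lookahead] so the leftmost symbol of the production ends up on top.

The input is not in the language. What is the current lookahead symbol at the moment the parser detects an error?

b

     Stack      Input    Action
  1  $ S        a b b $  expand S -> C P
  2  $ P C      a b b $  expand C -> a b S
  3  $ P S b a  a b b $  match a
  4  $ P S b    b b $    match b
  5  $ P S      b $      error: M[S, b] is empty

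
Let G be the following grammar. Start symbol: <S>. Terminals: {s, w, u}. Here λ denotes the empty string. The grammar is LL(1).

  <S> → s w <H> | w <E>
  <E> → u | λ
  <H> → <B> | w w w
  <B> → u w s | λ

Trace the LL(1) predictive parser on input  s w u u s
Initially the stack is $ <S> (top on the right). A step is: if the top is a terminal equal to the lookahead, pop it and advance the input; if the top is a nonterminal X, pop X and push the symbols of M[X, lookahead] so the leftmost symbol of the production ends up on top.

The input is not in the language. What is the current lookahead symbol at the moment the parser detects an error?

u

     Stack      Input        Action
  1  $ <S>      s w u u s $  expand <S> → s w <H>
  2  $ <H> w s  s w u u s $  match s
  3  $ <H> w    w u u s $    match w
  4  $ <H>      u u s $      expand <H> → <B>
  5  $ <B>      u u s $      expand <B> → u w s
  6  $ s w u    u u s $      match u
  7  $ s w      u s $        error: top is terminal w but lookahead is u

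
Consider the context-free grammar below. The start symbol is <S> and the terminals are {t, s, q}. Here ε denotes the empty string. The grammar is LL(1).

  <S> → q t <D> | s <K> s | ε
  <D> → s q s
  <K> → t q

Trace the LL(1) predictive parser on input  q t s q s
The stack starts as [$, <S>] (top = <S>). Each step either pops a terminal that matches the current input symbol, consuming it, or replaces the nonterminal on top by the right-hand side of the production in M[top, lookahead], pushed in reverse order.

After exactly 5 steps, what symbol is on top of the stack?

step 1: stack=$ <S>  input=q t s q s $  — expand <S> → q t <D>
step 2: stack=$ <D> t q  input=q t s q s $  — match q
step 3: stack=$ <D> t  input=t s q s $  — match t
step 4: stack=$ <D>  input=s q s $  — expand <D> → s q s
step 5: stack=$ s q s  input=s q s $  — match s
Stack after step 5: $ s q (top = q).

q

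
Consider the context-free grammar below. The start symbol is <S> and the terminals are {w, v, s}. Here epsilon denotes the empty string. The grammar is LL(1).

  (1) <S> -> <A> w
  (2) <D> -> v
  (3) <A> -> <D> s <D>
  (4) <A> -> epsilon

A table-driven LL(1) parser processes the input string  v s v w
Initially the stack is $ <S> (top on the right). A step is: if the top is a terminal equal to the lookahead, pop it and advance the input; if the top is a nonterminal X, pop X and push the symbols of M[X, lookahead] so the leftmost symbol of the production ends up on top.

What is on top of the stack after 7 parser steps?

w

     Stack          Input      Action
  1  $ <S>          v s v w $  expand <S> -> <A> w
  2  $ w <A>        v s v w $  expand <A> -> <D> s <D>
  3  $ w <D> s <D>  v s v w $  expand <D> -> v
  4  $ w <D> s v    v s v w $  match v
  5  $ w <D> s      s v w $    match s
  6  $ w <D>        v w $      expand <D> -> v
  7  $ w v          v w $      match v
Stack after step 7: $ w (top = w).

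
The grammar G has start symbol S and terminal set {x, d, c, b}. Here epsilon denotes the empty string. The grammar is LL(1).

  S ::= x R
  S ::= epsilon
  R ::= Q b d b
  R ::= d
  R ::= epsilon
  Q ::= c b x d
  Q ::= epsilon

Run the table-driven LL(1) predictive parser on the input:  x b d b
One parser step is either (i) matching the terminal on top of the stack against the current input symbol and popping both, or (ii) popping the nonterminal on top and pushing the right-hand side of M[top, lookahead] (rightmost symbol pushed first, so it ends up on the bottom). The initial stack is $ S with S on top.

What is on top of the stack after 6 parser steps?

b

step 1: stack=$ S  input=x b d b $  — expand S ::= x R
step 2: stack=$ R x  input=x b d b $  — match x
step 3: stack=$ R  input=b d b $  — expand R ::= Q b d b
step 4: stack=$ b d b Q  input=b d b $  — expand Q ::= epsilon
step 5: stack=$ b d b  input=b d b $  — match b
step 6: stack=$ b d  input=d b $  — match d
Stack after step 6: $ b (top = b).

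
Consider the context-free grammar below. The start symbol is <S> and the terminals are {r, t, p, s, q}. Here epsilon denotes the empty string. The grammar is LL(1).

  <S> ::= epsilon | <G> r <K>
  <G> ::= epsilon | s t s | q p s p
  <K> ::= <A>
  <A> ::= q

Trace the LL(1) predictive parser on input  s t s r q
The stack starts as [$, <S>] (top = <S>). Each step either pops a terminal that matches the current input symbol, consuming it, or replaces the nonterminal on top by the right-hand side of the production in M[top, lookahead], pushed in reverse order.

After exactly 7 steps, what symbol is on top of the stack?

step 1: stack=$ <S>  input=s t s r q $  — expand <S> ::= <G> r <K>
step 2: stack=$ <K> r <G>  input=s t s r q $  — expand <G> ::= s t s
step 3: stack=$ <K> r s t s  input=s t s r q $  — match s
step 4: stack=$ <K> r s t  input=t s r q $  — match t
step 5: stack=$ <K> r s  input=s r q $  — match s
step 6: stack=$ <K> r  input=r q $  — match r
step 7: stack=$ <K>  input=q $  — expand <K> ::= <A>
Stack after step 7: $ <A> (top = <A>).

<A>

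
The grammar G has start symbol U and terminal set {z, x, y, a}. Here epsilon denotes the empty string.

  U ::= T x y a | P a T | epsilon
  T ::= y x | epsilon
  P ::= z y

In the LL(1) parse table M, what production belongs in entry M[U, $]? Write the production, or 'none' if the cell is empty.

FIRST(T) = {epsilon, y}
FIRST(P) = {z}
FIRST(U) = {epsilon, x, y, z}  (via T x y a, P a T)
FOLLOW(U) includes $ since U is the start symbol.
FOLLOW(U): U appears on no right-hand side. Thus FOLLOW(U) = {$}.
For U ::= T x y a: FIRST(T x y a) = {x, y}, so it goes in M[U, t] for t ∈ {x, y}.
For U ::= P a T: FIRST(P a T) = {z}, so it goes in M[U, t] for t ∈ {z}.
For U ::= epsilon: FIRST(epsilon) = {epsilon}, so it goes in M[U, t] for t ∈ {}; since epsilon ∈ FIRST, also for every t ∈ FOLLOW(U) = {$}.

U ::= epsilon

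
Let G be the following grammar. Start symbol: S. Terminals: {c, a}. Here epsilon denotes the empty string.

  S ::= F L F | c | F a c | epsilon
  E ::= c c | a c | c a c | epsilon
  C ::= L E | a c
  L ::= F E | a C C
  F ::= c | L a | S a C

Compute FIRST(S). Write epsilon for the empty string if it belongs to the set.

{epsilon, a, c}

FIRST(E) = {epsilon, a, c}
FIRST(S) = {epsilon, a, c}  (via F L F, F a c)
FIRST(C) = {a, c}  (via L E)
FIRST(L) = {a, c}  (via F E)
FIRST(F) = {a, c}  (via L a, S a C)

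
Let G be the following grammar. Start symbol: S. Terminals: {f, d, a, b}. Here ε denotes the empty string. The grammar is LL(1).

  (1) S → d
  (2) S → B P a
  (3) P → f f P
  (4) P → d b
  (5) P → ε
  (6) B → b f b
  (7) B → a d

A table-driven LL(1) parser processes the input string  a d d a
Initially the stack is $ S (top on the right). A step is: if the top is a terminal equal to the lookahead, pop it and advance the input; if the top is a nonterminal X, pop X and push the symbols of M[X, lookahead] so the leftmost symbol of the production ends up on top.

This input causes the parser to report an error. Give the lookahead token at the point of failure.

a

step 1: stack=$ S  input=a d d a $  — expand S → B P a
step 2: stack=$ a P B  input=a d d a $  — expand B → a d
step 3: stack=$ a P d a  input=a d d a $  — match a
step 4: stack=$ a P d  input=d d a $  — match d
step 5: stack=$ a P  input=d a $  — expand P → d b
step 6: stack=$ a b d  input=d a $  — match d
step 7: stack=$ a b  input=a $  — error: top is terminal b but lookahead is a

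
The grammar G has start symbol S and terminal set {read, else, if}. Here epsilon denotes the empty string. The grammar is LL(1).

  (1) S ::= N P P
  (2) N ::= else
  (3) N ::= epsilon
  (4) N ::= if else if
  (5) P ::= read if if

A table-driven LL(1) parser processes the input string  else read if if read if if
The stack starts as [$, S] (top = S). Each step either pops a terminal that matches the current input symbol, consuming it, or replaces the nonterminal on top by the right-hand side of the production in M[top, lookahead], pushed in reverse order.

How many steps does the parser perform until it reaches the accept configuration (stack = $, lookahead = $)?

11

step 1: stack=$ S  input=else read if if read if if $  — expand S ::= N P P
step 2: stack=$ P P N  input=else read if if read if if $  — expand N ::= else
step 3: stack=$ P P else  input=else read if if read if if $  — match else
step 4: stack=$ P P  input=read if if read if if $  — expand P ::= read if if
step 5: stack=$ P if if read  input=read if if read if if $  — match read
step 6: stack=$ P if if  input=if if read if if $  — match if
step 7: stack=$ P if  input=if read if if $  — match if
step 8: stack=$ P  input=read if if $  — expand P ::= read if if
step 9: stack=$ if if read  input=read if if $  — match read
step 10: stack=$ if if  input=if if $  — match if
step 11: stack=$ if  input=if $  — match if
Accept reached after 11 steps.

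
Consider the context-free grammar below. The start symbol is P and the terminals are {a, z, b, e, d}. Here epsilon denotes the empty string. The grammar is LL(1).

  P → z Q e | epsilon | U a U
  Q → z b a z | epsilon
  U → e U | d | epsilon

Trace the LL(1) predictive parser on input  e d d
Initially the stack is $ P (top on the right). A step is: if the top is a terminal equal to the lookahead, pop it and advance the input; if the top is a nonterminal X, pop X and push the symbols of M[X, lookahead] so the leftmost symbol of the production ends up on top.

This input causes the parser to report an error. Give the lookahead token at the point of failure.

d

     Stack      Input    Action
  1  $ P        e d d $  expand P → U a U
  2  $ U a U    e d d $  expand U → e U
  3  $ U a U e  e d d $  match e
  4  $ U a U    d d $    expand U → d
  5  $ U a d    d d $    match d
  6  $ U a      d $      error: top is terminal a but lookahead is d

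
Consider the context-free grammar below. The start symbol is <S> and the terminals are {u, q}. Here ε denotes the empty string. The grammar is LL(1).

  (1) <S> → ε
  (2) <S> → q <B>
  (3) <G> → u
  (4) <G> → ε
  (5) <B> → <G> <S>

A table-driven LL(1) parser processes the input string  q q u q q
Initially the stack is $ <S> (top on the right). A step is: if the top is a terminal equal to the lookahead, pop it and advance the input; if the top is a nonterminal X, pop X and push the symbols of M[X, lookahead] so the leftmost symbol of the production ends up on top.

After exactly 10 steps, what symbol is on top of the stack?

step 1: stack=$ <S>  input=q q u q q $  — expand <S> → q <B>
step 2: stack=$ <B> q  input=q q u q q $  — match q
step 3: stack=$ <B>  input=q u q q $  — expand <B> → <G> <S>
step 4: stack=$ <S> <G>  input=q u q q $  — expand <G> → ε
step 5: stack=$ <S>  input=q u q q $  — expand <S> → q <B>
step 6: stack=$ <B> q  input=q u q q $  — match q
step 7: stack=$ <B>  input=u q q $  — expand <B> → <G> <S>
step 8: stack=$ <S> <G>  input=u q q $  — expand <G> → u
step 9: stack=$ <S> u  input=u q q $  — match u
step 10: stack=$ <S>  input=q q $  — expand <S> → q <B>
Stack after step 10: $ <B> q (top = q).

q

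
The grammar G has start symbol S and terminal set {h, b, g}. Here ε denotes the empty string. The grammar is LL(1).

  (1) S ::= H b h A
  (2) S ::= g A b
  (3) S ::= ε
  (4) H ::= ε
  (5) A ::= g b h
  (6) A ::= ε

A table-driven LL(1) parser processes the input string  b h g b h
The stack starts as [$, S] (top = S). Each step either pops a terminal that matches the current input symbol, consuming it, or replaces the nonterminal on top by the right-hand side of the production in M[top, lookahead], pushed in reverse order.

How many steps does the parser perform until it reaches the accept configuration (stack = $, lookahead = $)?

     Stack      Input        Action
  1  $ S        b h g b h $  expand S ::= H b h A
  2  $ A h b H  b h g b h $  expand H ::= ε
  3  $ A h b    b h g b h $  match b
  4  $ A h      h g b h $    match h
  5  $ A        g b h $      expand A ::= g b h
  6  $ h b g    g b h $      match g
  7  $ h b      b h $        match b
  8  $ h        h $          match h
Accept reached after 8 steps.

8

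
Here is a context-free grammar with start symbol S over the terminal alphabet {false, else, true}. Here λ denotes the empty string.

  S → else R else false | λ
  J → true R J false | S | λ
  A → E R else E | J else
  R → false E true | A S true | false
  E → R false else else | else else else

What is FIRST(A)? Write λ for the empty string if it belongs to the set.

{else, false, true}

FIRST(S): from S→else R else false we get {else}; from S→λ we get {λ}. So FIRST(S) = {λ, else}.
FIRST(J): from J→true R J false we get {true}; from J→S we get {λ, else}; from J→λ we get {λ}. So FIRST(J) = {λ, else, true}.
FIRST(A): from A→E R else E we get {else, false, true}; from A→J else we get {else, true}. So FIRST(A) = {else, false, true}.
FIRST(R): from R→false E true we get {false}; from R→A S true we get {else, false, true}; from R→false we get {false}. So FIRST(R) = {else, false, true}.
FIRST(E): from E→R false else else we get {else, false, true}; from E→else else else we get {else}. So FIRST(E) = {else, false, true}.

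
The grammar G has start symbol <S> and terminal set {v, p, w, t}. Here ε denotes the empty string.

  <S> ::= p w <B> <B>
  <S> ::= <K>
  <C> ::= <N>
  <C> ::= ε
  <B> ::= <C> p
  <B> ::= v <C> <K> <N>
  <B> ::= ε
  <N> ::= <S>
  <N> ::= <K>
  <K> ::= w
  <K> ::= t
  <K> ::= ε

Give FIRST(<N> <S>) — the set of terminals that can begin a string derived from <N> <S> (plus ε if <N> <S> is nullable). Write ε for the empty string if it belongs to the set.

FIRST(<K>): from <K>::=w we get {w}; from <K>::=t we get {t}; from <K>::=ε we get {ε}. So FIRST(<K>) = {ε, t, w}.
FIRST(<S>): from <S>::=p w <B> <B> we get {p}; from <S>::=<K> we get {ε, t, w}. So FIRST(<S>) = {ε, p, t, w}.
FIRST(<N>): from <N>::=<S> we get {ε, p, t, w}; from <N>::=<K> we get {ε, t, w}. So FIRST(<N>) = {ε, p, t, w}.
FIRST(<C>): from <C>::=<N> we get {ε, p, t, w}; from <C>::=ε we get {ε}. So FIRST(<C>) = {ε, p, t, w}.
FIRST(<B>): from <B>::=<C> p we get {p, t, w}; from <B>::=v <C> <K> <N> we get {v}; from <B>::=ε we get {ε}. So FIRST(<B>) = {ε, p, t, v, w}.
FIRST(<N> <S>): take FIRST of each symbol in turn, carrying on past any symbol whose FIRST contains ε; result {ε, p, t, w}.

{ε, p, t, w}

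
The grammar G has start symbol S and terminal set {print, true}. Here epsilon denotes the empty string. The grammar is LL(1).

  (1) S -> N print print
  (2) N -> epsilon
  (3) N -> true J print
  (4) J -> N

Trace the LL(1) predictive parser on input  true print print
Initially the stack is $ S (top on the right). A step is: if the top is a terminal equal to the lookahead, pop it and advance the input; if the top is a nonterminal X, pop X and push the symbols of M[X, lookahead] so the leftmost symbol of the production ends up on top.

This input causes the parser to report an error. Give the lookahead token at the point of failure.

     Stack                       Input               Action
  1  $ S                         true print print $  expand S -> N print print
  2  $ print print N             true print print $  expand N -> true J print
  3  $ print print print J true  true print print $  match true
  4  $ print print print J       print print $       expand J -> N
  5  $ print print print N       print print $       expand N -> epsilon
  6  $ print print print         print print $       match print
  7  $ print print               print $             match print
  8  $ print                     $                   error: top is terminal print but lookahead is $

$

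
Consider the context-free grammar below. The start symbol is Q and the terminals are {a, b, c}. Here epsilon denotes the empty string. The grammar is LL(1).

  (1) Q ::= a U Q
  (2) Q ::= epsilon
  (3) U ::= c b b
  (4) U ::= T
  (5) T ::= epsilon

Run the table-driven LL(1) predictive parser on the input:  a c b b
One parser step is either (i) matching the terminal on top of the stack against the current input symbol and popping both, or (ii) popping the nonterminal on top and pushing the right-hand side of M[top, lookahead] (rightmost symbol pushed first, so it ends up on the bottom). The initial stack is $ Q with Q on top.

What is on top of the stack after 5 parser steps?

b

     Stack      Input      Action
  1  $ Q        a c b b $  expand Q ::= a U Q
  2  $ Q U a    a c b b $  match a
  3  $ Q U      c b b $    expand U ::= c b b
  4  $ Q b b c  c b b $    match c
  5  $ Q b b    b b $      match b
Stack after step 5: $ Q b (top = b).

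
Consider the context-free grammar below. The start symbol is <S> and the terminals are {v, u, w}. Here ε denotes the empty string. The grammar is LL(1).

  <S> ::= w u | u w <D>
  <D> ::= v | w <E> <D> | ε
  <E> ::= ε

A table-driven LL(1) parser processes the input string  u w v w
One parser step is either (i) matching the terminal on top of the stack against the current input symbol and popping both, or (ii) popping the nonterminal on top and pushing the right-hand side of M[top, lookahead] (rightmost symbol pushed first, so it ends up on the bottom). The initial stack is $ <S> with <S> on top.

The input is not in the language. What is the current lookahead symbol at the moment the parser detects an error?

w

step 1: stack=$ <S>  input=u w v w $  — expand <S> ::= u w <D>
step 2: stack=$ <D> w u  input=u w v w $  — match u
step 3: stack=$ <D> w  input=w v w $  — match w
step 4: stack=$ <D>  input=v w $  — expand <D> ::= v
step 5: stack=$ v  input=v w $  — match v
step 6: stack=$  input=w $  — error: stack empty but input remains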